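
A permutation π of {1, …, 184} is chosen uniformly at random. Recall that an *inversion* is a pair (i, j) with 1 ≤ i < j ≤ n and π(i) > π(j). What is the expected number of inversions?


Write X = Σ X_I over the C(184, 2) = 16836 pairs i < j, with X_I the indicator of one inversion.
There are 16836 indicators.
For each fixed pair i < j, the values π(i) and π(j) are two distinct elements of {1, …, 184} in uniformly random order; by symmetry P[π(i) > π(j)] = 1/2.
By linearity: E[X] = 16836 · (1/2) = C(184, 2) · (1/2) = 16836/2 = 8418 ≈ 8418.0000.

E[X] = 8418 = 8418.0000.


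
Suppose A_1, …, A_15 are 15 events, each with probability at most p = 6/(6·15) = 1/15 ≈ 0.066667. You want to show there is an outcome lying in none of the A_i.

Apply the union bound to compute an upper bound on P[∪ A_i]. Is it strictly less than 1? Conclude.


Union bound: P[∪_{i=1}^{15} A_i] ≤ Σ_i P[A_i] ≤ 15·p = 15·(1/15) = 1.
Numerically: 1 ≈ 1.000000.
Is 1 < 1? NO.
Since the bound 1 is ≥ 1, the union bound is uninformative here; it does NOT by itself certify existence.

15·p = 1 ≈ 1.000000; existence NOT certified by the union bound.


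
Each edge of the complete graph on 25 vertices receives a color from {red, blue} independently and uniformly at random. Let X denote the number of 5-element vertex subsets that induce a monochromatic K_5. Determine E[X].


Let X = Σ_S X_S over the C(25, 5) = 53130 subsets S of size 5, where X_S = 1 if the K_5 on S is monochromatic.
For a fixed S, the K_5 on S has C(5, 2) = 10 edges. P[all 10 edges red] = (1/2)^10, and likewise for blue, so P[monochromatic] = 2·(1/2)^10 = 2^{1 − 10} = 1/512.
By linearity: E[X] = C(25, 5) · 2^{1 − 10} = 53130 · 1/512 = 26565/256.
Numerically: E[X] ≈ 103.770.

E[X] = C(25,5)·2^(1−C(5,2)) = 26565/256 ≈ 103.770.


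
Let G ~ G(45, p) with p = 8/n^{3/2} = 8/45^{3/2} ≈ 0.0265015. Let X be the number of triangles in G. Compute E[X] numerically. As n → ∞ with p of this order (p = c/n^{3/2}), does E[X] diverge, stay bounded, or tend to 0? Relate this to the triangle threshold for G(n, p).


Number of potential triangles: C(45, 3) = 14190.
Each occurs with probability p³ ≈ (0.0265015)³ ≈ 1.86128831e-05.
By linearity: E[X] = C(45, 3)·p³ ≈ 14190 · 1.86128831e-05 ≈ 0.264117.
Since α = 3/2 > 1, p = c/n^{3/2} = o(1/n) is below the triangle threshold p ~ 1/n. Asymptotically E[X] ~ (c³/6)·n^{3(1−α)} = (8³/6)·n^{-1.5} → 0, so by Markov's inequality G has no triangles w.h.p.

E[X] ≈ 0.264117; in regime p = Θ(1/n^{3/2}) E[X] tends to 0 (below the triangle threshold p ~ 1/n).


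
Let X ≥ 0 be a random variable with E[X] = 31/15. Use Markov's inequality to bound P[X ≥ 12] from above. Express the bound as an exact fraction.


μ = E[X] = 31/15, a = 12.
Markov: P[X ≥ 12] ≤ μ/a = (31/15)/12 = 31/180.
Numerically: ≈ 0.17222.
(Since a = 12 > μ = 2.06667, the bound 31/180 is < 1 and informative.)

P[X ≥ 12] ≤ 31/180 ≈ 0.17222.


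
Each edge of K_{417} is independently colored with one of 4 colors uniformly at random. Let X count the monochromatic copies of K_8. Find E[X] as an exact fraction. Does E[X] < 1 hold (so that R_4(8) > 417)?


E[X] = C(417, 8) · 4^{1 − 28} = 21194845068522060 · 4^{−27} = 21194845068522060/18014398509481984.
As a reduced fraction: E[X] = 5298711267130515/4503599627370496 ≈ 1.177.
Is E[X] < 1? NO.
Since E[X] ≥ 1, the first-moment bound is inconclusive at n = 417; it does NOT by itself certify R_4(8) > 417.

E[X] = 5298711267130515/4503599627370496 ≈ 1.177; E[X] ≥ 1; first-moment method inconclusive here.


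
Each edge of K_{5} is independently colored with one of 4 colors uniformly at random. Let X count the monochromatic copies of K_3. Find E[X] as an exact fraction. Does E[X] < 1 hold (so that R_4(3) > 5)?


E[X] = C(5, 3) · 4^{1 − 3} = 10 · 4^{−2} = 10/16.
As a reduced fraction: E[X] = 5/8 ≈ 0.6250000.
Is E[X] < 1? YES.
Since E[X] < 1, there exists a 4-coloring of K_{5} with no monochromatic K_3; hence R_4(3) > 5.

E[X] = 5/8 ≈ 0.6250000; E[X] < 1, so R_4(3) > 5.


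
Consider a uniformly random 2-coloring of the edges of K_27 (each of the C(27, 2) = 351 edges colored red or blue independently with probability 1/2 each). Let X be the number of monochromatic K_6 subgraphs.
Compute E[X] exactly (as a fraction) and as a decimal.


Let X = Σ_S X_S over the C(27, 6) = 296010 subsets S of size 6, where X_S = 1 if the K_6 on S is monochromatic.
For a fixed S, the K_6 on S has C(6, 2) = 15 edges. P[all 15 edges red] = (1/2)^15, and likewise for blue, so P[monochromatic] = 2·(1/2)^15 = 2^{1 − 15} = 1/16384.
By linearity of expectation: E[X] = C(27, 6) · 2^{1 − 15} = 296010 · 1/16384 = 148005/8192.
Numerically: E[X] ≈ 18.0670.

E[X] = C(27,6)·2^(1−C(6,2)) = 148005/8192 ≈ 18.0670.


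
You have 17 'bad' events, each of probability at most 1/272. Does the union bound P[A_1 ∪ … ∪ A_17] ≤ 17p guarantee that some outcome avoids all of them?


Union bound: P[∪_{i=1}^{17} A_i] ≤ Σ_i P[A_i] ≤ 17·p = 17·(1/272) = 1/16.
Numerically: 1/16 ≈ 0.062.
Is 1/16 < 1? YES.
Since P[∪ A_i] ≤ 1/16 < 1, the complement has P[∩ A_i^c] ≥ 1 − 1/16 = 15/16 > 0, so some outcome avoids every A_i.

17·p = 1/16 ≈ 0.062; existence CERTIFIED by the union bound.


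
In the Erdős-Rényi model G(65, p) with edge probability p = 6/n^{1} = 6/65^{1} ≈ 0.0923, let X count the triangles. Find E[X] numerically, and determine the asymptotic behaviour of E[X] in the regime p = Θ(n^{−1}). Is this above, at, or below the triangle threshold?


Number of potential triangles: C(65, 3) = 43680.
Each occurs with probability p³ ≈ (0.0923)³ ≈ 7.86527e-04.
By linearity: E[X] = C(65, 3)·p³ ≈ 43680 · 7.86527e-04 ≈ 34.356.
Here α = 1, so p = 6/n is exactly at the triangle threshold p ~ 1/n. Asymptotically E[X] → c³/6 = 6³/6 = 36 ≈ 36.000, a bounded constant. In this regime the triangle count is asymptotically Poisson(c³/6).

E[X] ≈ 34.356; in regime p = Θ(1/n^{1}) E[X] stays bounded (at the triangle threshold p ~ 1/n).


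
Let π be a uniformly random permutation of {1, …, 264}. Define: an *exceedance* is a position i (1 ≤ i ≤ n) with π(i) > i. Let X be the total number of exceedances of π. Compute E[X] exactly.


Write X = Σ_{i=1}^{264} X_i, where X_i = 1_{π(i) > i}.
For each fixed i, π(i) is uniform over {1, …, 264} (marginal of a uniform permutation), so P[π(i) > i] = (n − i)/n. Summing: Σ_{i=1}^{264} (n − i)/n = (0 + 1 + … + 263)/264 = 264(264 − 1)/(2·264) = (264 − 1)/2.
Hence E[X] = Σ_{i=1}^{264} (264 − i)/264 = 263/2 ≈ 131.500.

E[X] = 263/2 = 131.500.


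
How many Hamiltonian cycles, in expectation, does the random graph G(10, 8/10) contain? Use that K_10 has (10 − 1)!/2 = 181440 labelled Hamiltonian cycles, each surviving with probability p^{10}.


K_10 has (10 − 1)!/2 = 181440 labelled Hamiltonian cycles.
For each such Hamiltonian cycle H, let X_H = 1 if all 10 edges of H are present in G. Then P[X_H = 1] = p^{10} = (4/5)^{10} = 1048576/9765625.
By linearity: E[X] = Σ_H E[X_H] = 181440 · p^{10} = 181440 · 1048576/9765625 = 38050725888/1953125.
Numerically: E[X] ≈ 1.948e+04.

E[X] = 181440 · (4/5)^{10} = 38050725888/1953125 ≈ 1.948e+04.


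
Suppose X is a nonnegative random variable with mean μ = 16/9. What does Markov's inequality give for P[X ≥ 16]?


μ = E[X] = 16/9, a = 16.
Markov: P[X ≥ 16] ≤ μ/a = (16/9)/16 = 1/9.
Numerically: ≈ 0.111.
(Since a = 16 > μ = 1.778, the bound 1/9 is < 1 and informative.)

P[X ≥ 16] ≤ 1/9 ≈ 0.111.


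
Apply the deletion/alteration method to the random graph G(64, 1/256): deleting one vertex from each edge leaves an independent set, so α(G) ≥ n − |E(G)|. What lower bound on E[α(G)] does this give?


E[|E(G)|] = C(64, 2)·p = 2016 · (1/256) = 63/8.
E[α(G)] ≥ n − E[|E(G)|] = 64 − 63/8 = 449/8.
Numerically: ≈ 56.12500.
(This is only a lower bound; the true E[α(G)] may be larger.)

E[α(G)] ≥ 449/8 ≈ 56.12500.


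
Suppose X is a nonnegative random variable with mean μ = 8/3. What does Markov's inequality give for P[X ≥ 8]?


μ = E[X] = 8/3, a = 8.
Markov: P[X ≥ 8] ≤ μ/a = (8/3)/8 = 1/3.
Numerically: ≈ 0.333333.
(Since a = 8 > μ = 2.666667, the bound 1/3 is < 1 and informative.)

P[X ≥ 8] ≤ 1/3 ≈ 0.333333.


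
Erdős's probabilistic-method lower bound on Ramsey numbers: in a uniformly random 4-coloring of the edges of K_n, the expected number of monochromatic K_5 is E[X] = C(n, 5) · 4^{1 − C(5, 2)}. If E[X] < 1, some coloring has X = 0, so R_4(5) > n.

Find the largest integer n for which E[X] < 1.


We need C(n, 5) · 4^{1 − 10} < 1, i.e. C(n, 5) < 4^{10 − 1} = 262144.
Check values of n near the boundary:
  n = 30: C(30, 5) = 142506; 142506 < 262144? YES
  n = 31: C(31, 5) = 169911; 169911 < 262144? YES
  n = 32: C(32, 5) = 201376; 201376 < 262144? YES
  n = 33: C(33, 5) = 237336; 237336 < 262144? YES
  n = 34: C(34, 5) = 278256; 278256 < 262144? NO
  n = 35: C(35, 5) = 324632; 324632 < 262144? NO
  n = 36: C(36, 5) = 376992; 376992 < 262144? NO
The largest n with C(n, 5) < 262144 is n = 33 (where E[X] = 29667/32768 ≈ 0.905365). Hence R_4(5) > 33, i.e. R_4(5) ≥ 34.

Largest n = 33; hence R_4(5) > 33.


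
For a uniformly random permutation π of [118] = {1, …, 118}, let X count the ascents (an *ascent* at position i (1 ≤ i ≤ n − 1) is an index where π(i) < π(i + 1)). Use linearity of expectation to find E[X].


Write X = Σ X_I over i = 1, …, 117, with X_I the indicator of one ascent.
There are 117 indicators.
For each fixed i, the pair (π(i), π(i+1)) is a uniformly random ordered pair of distinct values from {1, …, 118}; by symmetry P[π(i) < π(i+1)] = 1/2.
By linearity: E[X] = 117 · (1/2) = (118 − 1) · (1/2) = 117/2 ≈ 58.50000.

E[X] = 117/2 = 58.50000.


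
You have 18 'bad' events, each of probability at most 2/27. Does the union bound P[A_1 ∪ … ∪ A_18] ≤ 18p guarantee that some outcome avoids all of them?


Union bound: P[∪_{i=1}^{18} A_i] ≤ Σ_i P[A_i] ≤ 18·p = 18·(2/27) = 4/3.
Numerically: 4/3 ≈ 1.33333.
Is 4/3 < 1? NO.
Since the bound 4/3 is ≥ 1, the union bound is uninformative here; it does NOT by itself certify existence.

18·p = 4/3 ≈ 1.33333; existence NOT certified by the union bound.


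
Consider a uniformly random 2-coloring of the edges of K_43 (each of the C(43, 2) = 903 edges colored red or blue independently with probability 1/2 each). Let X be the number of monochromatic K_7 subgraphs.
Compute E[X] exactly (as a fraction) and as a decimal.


Let X = Σ_S X_S over the C(43, 7) = 32224114 subsets S of size 7, where X_S = 1 if the K_7 on S is monochromatic.
For a fixed S, the K_7 on S has C(7, 2) = 21 edges. P[all 21 edges red] = (1/2)^21, and likewise for blue, so P[monochromatic] = 2·(1/2)^21 = 2^{1 − 21} = 1/1048576.
By linearity: E[X] = C(43, 7) · 2^{1 − 21} = 32224114 · 1/1048576 = 16112057/524288.
Numerically: E[X] ≈ 30.7313.

E[X] = C(43,7)·2^(1−C(7,2)) = 16112057/524288 ≈ 30.7313.


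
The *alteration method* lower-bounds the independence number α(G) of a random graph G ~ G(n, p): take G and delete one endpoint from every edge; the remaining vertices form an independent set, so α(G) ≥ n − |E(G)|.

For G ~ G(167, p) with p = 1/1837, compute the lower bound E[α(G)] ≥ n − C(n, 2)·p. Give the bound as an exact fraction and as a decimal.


E[|E(G)|] = C(167, 2)·p = 13861 · (1/1837) = 83/11.
E[α(G)] ≥ n − E[|E(G)|] = 167 − 83/11 = 1754/11.
Numerically: ≈ 159.454545.
(This is only a lower bound; the true E[α(G)] may be larger.)

E[α(G)] ≥ 1754/11 ≈ 159.454545.


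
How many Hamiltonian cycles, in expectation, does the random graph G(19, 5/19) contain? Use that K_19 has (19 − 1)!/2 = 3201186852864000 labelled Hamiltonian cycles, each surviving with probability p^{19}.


K_19 has (19 − 1)!/2 = 3201186852864000 labelled Hamiltonian cycles.
For each such Hamiltonian cycle H, let X_H = 1 if all 19 edges of H are present in G. Then P[X_H = 1] = p^{19} = (5/19)^{19} = 19073486328125/1978419655660313589123979.
By linearity of expectation: E[X] = Σ_H E[X_H] = 3201186852864000 · p^{19} = 3201186852864000 · 19073486328125/1978419655660313589123979 = 61057793671875000000000000000/1978419655660313589123979.
Numerically: E[X] ≈ 30861.9.

E[X] = 3201186852864000 · (5/19)^{19} = 61057793671875000000000000000/1978419655660313589123979 ≈ 30861.9.


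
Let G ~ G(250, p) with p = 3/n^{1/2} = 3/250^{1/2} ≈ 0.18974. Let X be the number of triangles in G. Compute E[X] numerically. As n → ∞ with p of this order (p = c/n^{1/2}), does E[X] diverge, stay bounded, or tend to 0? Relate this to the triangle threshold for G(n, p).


Number of potential triangles: C(250, 3) = 2573000.
Each occurs with probability p³ ≈ (0.18974)³ ≈ 6.8305197e-03.
By linearity: E[X] = C(250, 3)·p³ ≈ 2573000 · 6.8305197e-03 ≈ 17574.92731.
Since α = 1/2 < 1, p = c/n^{1/2} ≫ 1/n is above the triangle threshold p ~ 1/n. Asymptotically E[X] ~ (c³/6)·n^{3(1−α)} = (3³/6)·n^{1.5} → ∞; triangles are abundant w.h.p.

E[X] ≈ 17574.92731; in regime p = Θ(1/n^{1/2}) E[X] diverges (above the triangle threshold p ~ 1/n).


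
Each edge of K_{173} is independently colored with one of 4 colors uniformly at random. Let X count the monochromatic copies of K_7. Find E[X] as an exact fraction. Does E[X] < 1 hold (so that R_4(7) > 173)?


E[X] = C(173, 7) · 4^{1 − 21} = 813769676772 · 4^{−20} = 813769676772/1099511627776.
As a reduced fraction: E[X] = 203442419193/274877906944 ≈ 0.7401.
Is E[X] < 1? YES.
Since E[X] < 1, there exists a 4-coloring of K_{173} with no monochromatic K_7; hence R_4(7) > 173.

E[X] = 203442419193/274877906944 ≈ 0.7401; E[X] < 1, so R_4(7) > 173.


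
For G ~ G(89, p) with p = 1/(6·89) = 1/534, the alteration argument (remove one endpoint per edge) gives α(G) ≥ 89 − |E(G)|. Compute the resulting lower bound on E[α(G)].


E[|E(G)|] = C(89, 2)·p = 3916 · (1/534) = 22/3.
E[α(G)] ≥ n − E[|E(G)|] = 89 − 22/3 = 245/3.
Numerically: ≈ 81.6667.
(This is only a lower bound; the true E[α(G)] may be larger.)

E[α(G)] ≥ 245/3 ≈ 81.6667.


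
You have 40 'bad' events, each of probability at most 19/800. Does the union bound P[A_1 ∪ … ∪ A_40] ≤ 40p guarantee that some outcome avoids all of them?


Union bound: P[∪_{i=1}^{40} A_i] ≤ Σ_i P[A_i] ≤ 40·p = 40·(19/800) = 19/20.
Numerically: 19/20 ≈ 0.9500000.
Is 19/20 < 1? YES.
Since P[∪ A_i] ≤ 19/20 < 1, the complement has P[∩ A_i^c] ≥ 1 − 19/20 = 1/20 > 0, so some outcome avoids every A_i.

40·p = 19/20 ≈ 0.9500000; existence CERTIFIED by the union bound.


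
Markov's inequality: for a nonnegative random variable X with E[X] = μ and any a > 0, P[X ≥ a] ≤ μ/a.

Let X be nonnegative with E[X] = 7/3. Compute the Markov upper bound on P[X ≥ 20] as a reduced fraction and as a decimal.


μ = E[X] = 7/3, a = 20.
Markov: P[X ≥ 20] ≤ μ/a = (7/3)/20 = 7/60.
Numerically: ≈ 0.1167.
(Since a = 20 > μ = 2.3333, the bound 7/60 is < 1 and informative.)

P[X ≥ 20] ≤ 7/60 ≈ 0.1167.


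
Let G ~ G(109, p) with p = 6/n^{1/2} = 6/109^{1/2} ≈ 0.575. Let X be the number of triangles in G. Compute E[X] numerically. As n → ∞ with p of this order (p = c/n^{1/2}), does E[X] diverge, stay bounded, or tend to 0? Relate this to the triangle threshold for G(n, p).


Number of potential triangles: C(109, 3) = 209934.
Each occurs with probability p³ ≈ (0.575)³ ≈ 1.89808e-01.
By linearity: E[X] = C(109, 3)·p³ ≈ 209934 · 1.89808e-01 ≈ 39847.106.
Since α = 1/2 < 1, p = c/n^{1/2} ≫ 1/n is above the triangle threshold p ~ 1/n. Asymptotically E[X] ~ (c³/6)·n^{3(1−α)} = (6³/6)·n^{1.5} → ∞; triangles are abundant w.h.p.

E[X] ≈ 39847.106; in regime p = Θ(1/n^{1/2}) E[X] diverges (above the triangle threshold p ~ 1/n).


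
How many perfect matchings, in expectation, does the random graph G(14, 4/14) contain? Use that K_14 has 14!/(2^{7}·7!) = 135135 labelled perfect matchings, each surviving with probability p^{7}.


K_14 has 14!/(2^{7}·7!) = 135135 labelled perfect matchings.
For each such perfect matching H, let X_H = 1 if all 7 edges of H are present in G. Then P[X_H = 1] = p^{7} = (2/7)^{7} = 128/823543.
Summing the indicators: E[X] = Σ_H E[X_H] = 135135 · p^{7} = 135135 · 128/823543 = 2471040/117649.
Numerically: E[X] ≈ 21.003.

E[X] = 135135 · (2/7)^{7} = 2471040/117649 ≈ 21.003.


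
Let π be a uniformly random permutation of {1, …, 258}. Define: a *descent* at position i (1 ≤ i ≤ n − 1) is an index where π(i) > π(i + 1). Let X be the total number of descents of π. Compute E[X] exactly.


Write X = Σ X_I over i = 1, …, 257, with X_I the indicator of one descent.
There are 257 indicators.
For each fixed i, the pair (π(i), π(i+1)) is a uniformly random ordered pair of distinct values from {1, …, 258}; by symmetry P[π(i) > π(i+1)] = 1/2.
By linearity: E[X] = 257 · (1/2) = (258 − 1) · (1/2) = 257/2 ≈ 128.5000.

E[X] = 257/2 = 128.5000.


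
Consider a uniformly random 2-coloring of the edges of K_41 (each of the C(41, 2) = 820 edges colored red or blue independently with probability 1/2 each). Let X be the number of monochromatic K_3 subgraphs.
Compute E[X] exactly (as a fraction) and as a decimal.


Let X = Σ_S X_S over the C(41, 3) = 10660 subsets S of size 3, where X_S = 1 if the K_3 on S is monochromatic.
For a fixed S, the K_3 on S has C(3, 2) = 3 edges. P[all 3 edges red] = (1/2)^3, and likewise for blue, so P[monochromatic] = 2·(1/2)^3 = 2^{1 − 3} = 1/4.
By linearity of expectation: E[X] = C(41, 3) · 2^{1 − 3} = 10660 · 1/4 = 2665.
Numerically: E[X] ≈ 2665.0000.

E[X] = C(41,3)·2^(1−C(3,2)) = 2665 ≈ 2665.0000.


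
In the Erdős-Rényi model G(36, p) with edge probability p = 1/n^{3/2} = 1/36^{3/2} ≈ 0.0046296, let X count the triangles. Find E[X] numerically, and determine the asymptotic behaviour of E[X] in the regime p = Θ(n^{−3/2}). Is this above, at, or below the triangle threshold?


Number of potential triangles: C(36, 3) = 7140.
Each occurs with probability p³ ≈ (0.0046296)³ ≈ 9.9229030e-08.
By linearity: E[X] = C(36, 3)·p³ ≈ 7140 · 9.9229030e-08 ≈ 0.00071.
Since α = 3/2 > 1, p = c/n^{3/2} = o(1/n) is below the triangle threshold p ~ 1/n. Asymptotically E[X] ~ (c³/6)·n^{3(1−α)} = (1³/6)·n^{-1.5} → 0, so by Markov's inequality G has no triangles w.h.p.

E[X] ≈ 0.00071; in regime p = Θ(1/n^{3/2}) E[X] tends to 0 (below the triangle threshold p ~ 1/n).


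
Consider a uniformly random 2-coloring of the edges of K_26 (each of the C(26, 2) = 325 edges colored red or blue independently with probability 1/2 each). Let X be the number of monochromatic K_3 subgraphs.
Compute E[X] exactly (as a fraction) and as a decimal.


Let X = Σ_S X_S over the C(26, 3) = 2600 subsets S of size 3, where X_S = 1 if the K_3 on S is monochromatic.
For a fixed S, the K_3 on S has C(3, 2) = 3 edges. P[all 3 edges red] = (1/2)^3, and likewise for blue, so P[monochromatic] = 2·(1/2)^3 = 2^{1 − 3} = 1/4.
By linearity: E[X] = C(26, 3) · 2^{1 − 3} = 2600 · 1/4 = 650.
Numerically: E[X] ≈ 650.00000.

E[X] = C(26,3)·2^(1−C(3,2)) = 650 ≈ 650.00000.


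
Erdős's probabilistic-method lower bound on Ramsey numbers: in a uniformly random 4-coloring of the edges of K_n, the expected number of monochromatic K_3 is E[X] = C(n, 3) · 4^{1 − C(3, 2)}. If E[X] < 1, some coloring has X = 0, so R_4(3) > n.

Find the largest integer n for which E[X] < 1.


We need C(n, 3) · 4^{1 − 3} < 1, i.e. C(n, 3) < 4^{3 − 1} = 16.
Check values of n near the boundary:
  n = 3: C(3, 3) = 1; 1 < 16? YES
  n = 4: C(4, 3) = 4; 4 < 16? YES
  n = 5: C(5, 3) = 10; 10 < 16? YES
  n = 6: C(6, 3) = 20; 20 < 16? NO
  n = 7: C(7, 3) = 35; 35 < 16? NO
  n = 8: C(8, 3) = 56; 56 < 16? NO
The largest n with C(n, 3) < 16 is n = 5 (where E[X] = 5/8 ≈ 0.62500). Hence R_4(3) > 5, i.e. R_4(3) ≥ 6.

Largest n = 5; hence R_4(3) > 5.


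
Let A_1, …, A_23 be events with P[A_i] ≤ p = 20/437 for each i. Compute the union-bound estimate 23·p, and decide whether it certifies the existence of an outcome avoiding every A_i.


Union bound: P[∪_{i=1}^{23} A_i] ≤ Σ_i P[A_i] ≤ 23·p = 23·(20/437) = 20/19.
Numerically: 20/19 ≈ 1.0526.
Is 20/19 < 1? NO.
Since the bound 20/19 is ≥ 1, the union bound is uninformative here; it does NOT by itself certify existence.

23·p = 20/19 ≈ 1.0526; existence NOT certified by the union bound.


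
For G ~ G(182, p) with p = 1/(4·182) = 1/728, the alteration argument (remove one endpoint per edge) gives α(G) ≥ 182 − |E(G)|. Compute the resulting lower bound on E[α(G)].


E[|E(G)|] = C(182, 2)·p = 16471 · (1/728) = 181/8.
E[α(G)] ≥ n − E[|E(G)|] = 182 − 181/8 = 1275/8.
Numerically: ≈ 159.3750.
(This is only a lower bound; the true E[α(G)] may be larger.)

E[α(G)] ≥ 1275/8 ≈ 159.3750.


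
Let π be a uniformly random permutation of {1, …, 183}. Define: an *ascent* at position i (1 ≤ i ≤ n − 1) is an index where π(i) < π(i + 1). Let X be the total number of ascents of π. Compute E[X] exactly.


Write X = Σ X_I over i = 1, …, 182, with X_I the indicator of one ascent.
There are 182 indicators.
For each fixed i, the pair (π(i), π(i+1)) is a uniformly random ordered pair of distinct values from {1, …, 183}; by symmetry P[π(i) < π(i+1)] = 1/2.
By linearity: E[X] = 182 · (1/2) = (183 − 1) · (1/2) = 91 ≈ 91.000.

E[X] = 91 = 91.000.


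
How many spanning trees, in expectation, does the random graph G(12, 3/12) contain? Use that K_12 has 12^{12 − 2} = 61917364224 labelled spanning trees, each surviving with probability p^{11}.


K_12 has 12^{12 − 2} = 61917364224 labelled spanning trees.
For each such spanning tree H, let X_H = 1 if all 11 edges of H are present in G. Then P[X_H = 1] = p^{11} = (1/4)^{11} = 1/4194304.
By linearity of expectation: E[X] = Σ_H E[X_H] = 61917364224 · p^{11} = 61917364224 · 1/4194304 = 59049/4.
Numerically: E[X] ≈ 14762.

E[X] = 61917364224 · (1/4)^{11} = 59049/4 ≈ 14762.


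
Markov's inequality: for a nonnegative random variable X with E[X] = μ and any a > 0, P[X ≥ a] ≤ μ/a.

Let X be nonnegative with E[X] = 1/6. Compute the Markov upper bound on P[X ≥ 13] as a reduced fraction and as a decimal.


μ = E[X] = 1/6, a = 13.
Markov: P[X ≥ 13] ≤ μ/a = (1/6)/13 = 1/78.
Numerically: ≈ 0.01282.
(Since a = 13 > μ = 0.16667, the bound 1/78 is < 1 and informative.)

P[X ≥ 13] ≤ 1/78 ≈ 0.01282.


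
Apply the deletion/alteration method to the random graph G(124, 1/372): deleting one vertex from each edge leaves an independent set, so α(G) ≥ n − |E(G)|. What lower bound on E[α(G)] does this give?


E[|E(G)|] = C(124, 2)·p = 7626 · (1/372) = 41/2.
E[α(G)] ≥ n − E[|E(G)|] = 124 − 41/2 = 207/2.
Numerically: ≈ 103.5000.
(This is only a lower bound; the true E[α(G)] may be larger.)

E[α(G)] ≥ 207/2 ≈ 103.5000.


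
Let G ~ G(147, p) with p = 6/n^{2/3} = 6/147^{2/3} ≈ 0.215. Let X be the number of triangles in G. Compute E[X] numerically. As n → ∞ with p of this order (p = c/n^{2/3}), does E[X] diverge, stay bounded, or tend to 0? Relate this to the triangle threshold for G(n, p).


Number of potential triangles: C(147, 3) = 518665.
Each occurs with probability p³ ≈ (0.215)³ ≈ 9.99584e-03.
By linearity: E[X] = C(147, 3)·p³ ≈ 518665 · 9.99584e-03 ≈ 5184.490.
Since α = 2/3 < 1, p = c/n^{2/3} ≫ 1/n is above the triangle threshold p ~ 1/n. Asymptotically E[X] ~ (c³/6)·n^{3(1−α)} = (6³/6)·n^{1} → ∞; triangles are abundant w.h.p.

E[X] ≈ 5184.490; in regime p = Θ(1/n^{2/3}) E[X] diverges (above the triangle threshold p ~ 1/n).


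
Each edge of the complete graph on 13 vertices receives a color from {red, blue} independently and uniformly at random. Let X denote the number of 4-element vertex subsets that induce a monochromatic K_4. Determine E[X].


Let X = Σ_S X_S over the C(13, 4) = 715 subsets S of size 4, where X_S = 1 if the K_4 on S is monochromatic.
For a fixed S, the K_4 on S has C(4, 2) = 6 edges. P[all 6 edges red] = (1/2)^6, and likewise for blue, so P[monochromatic] = 2·(1/2)^6 = 2^{1 − 6} = 1/32.
By linearity of expectation: E[X] = C(13, 4) · 2^{1 − 6} = 715 · 1/32 = 715/32.
Numerically: E[X] ≈ 22.344.

E[X] = C(13,4)·2^(1−C(4,2)) = 715/32 ≈ 22.344.


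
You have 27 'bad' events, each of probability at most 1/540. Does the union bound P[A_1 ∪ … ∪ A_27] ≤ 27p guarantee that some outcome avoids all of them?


Union bound: P[∪_{i=1}^{27} A_i] ≤ Σ_i P[A_i] ≤ 27·p = 27·(1/540) = 1/20.
Numerically: 1/20 ≈ 0.0500.
Is 1/20 < 1? YES.
Since P[∪ A_i] ≤ 1/20 < 1, the complement has P[∩ A_i^c] ≥ 1 − 1/20 = 19/20 > 0, so some outcome avoids every A_i.

27·p = 1/20 ≈ 0.0500; existence CERTIFIED by the union bound.


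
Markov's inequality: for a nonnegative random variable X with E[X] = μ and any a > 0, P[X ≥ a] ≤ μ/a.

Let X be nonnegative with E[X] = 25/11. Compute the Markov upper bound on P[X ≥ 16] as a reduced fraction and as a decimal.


μ = E[X] = 25/11, a = 16.
Markov: P[X ≥ 16] ≤ μ/a = (25/11)/16 = 25/176.
Numerically: ≈ 0.142045.
(Since a = 16 > μ = 2.272727, the bound 25/176 is < 1 and informative.)

P[X ≥ 16] ≤ 25/176 ≈ 0.142045.


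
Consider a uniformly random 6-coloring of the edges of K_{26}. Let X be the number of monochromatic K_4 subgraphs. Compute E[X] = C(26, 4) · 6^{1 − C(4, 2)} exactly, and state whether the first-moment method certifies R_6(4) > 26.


E[X] = C(26, 4) · 6^{1 − 6} = 14950 · 6^{−5} = 14950/7776.
As a reduced fraction: E[X] = 7475/3888 ≈ 1.922582.
Is E[X] < 1? NO.
Since E[X] ≥ 1, the first-moment bound is inconclusive at n = 26; it does NOT by itself certify R_6(4) > 26.

E[X] = 7475/3888 ≈ 1.922582; E[X] ≥ 1; first-moment method inconclusive here.


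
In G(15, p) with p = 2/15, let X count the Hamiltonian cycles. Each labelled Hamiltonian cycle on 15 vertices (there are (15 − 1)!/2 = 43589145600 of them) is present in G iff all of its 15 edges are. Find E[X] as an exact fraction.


K_15 has (15 − 1)!/2 = 43589145600 labelled Hamiltonian cycles.
For each such Hamiltonian cycle H, let X_H = 1 if all 15 edges of H are present in G. Then P[X_H = 1] = p^{15} = (2/15)^{15} = 32768/437893890380859375.
Summing the indicators: E[X] = Σ_H E[X_H] = 43589145600 · p^{15} = 43589145600 · 32768/437893890380859375 = 235115905024/72081298828125.
Numerically: E[X] ≈ 0.0032618.

E[X] = 43589145600 · (2/15)^{15} = 235115905024/72081298828125 ≈ 0.0032618.


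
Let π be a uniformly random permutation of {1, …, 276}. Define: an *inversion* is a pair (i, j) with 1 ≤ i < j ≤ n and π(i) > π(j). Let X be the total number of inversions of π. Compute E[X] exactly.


Write X = Σ X_I over the C(276, 2) = 37950 pairs i < j, with X_I the indicator of one inversion.
There are 37950 indicators.
For each fixed pair i < j, the values π(i) and π(j) are two distinct elements of {1, …, 276} in uniformly random order; by symmetry P[π(i) > π(j)] = 1/2.
By linearity: E[X] = 37950 · (1/2) = C(276, 2) · (1/2) = 37950/2 = 18975 ≈ 18975.00000.

E[X] = 18975 = 18975.00000.


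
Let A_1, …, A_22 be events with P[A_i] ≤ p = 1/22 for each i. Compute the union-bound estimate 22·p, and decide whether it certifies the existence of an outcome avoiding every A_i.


Union bound: P[∪_{i=1}^{22} A_i] ≤ Σ_i P[A_i] ≤ 22·p = 22·(1/22) = 1.
Numerically: 1 ≈ 1.0000.
Is 1 < 1? NO.
Since the bound 1 is ≥ 1, the union bound is uninformative here; it does NOT by itself certify existence.

22·p = 1 ≈ 1.0000; existence NOT certified by the union bound.


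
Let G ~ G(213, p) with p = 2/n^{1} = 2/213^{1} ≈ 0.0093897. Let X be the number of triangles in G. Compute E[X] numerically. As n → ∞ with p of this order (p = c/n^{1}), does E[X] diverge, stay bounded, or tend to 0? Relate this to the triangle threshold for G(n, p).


Number of potential triangles: C(213, 3) = 1587986.
Each occurs with probability p³ ≈ (0.0093897)³ ≈ 8.2784909e-07.
By linearity: E[X] = C(213, 3)·p³ ≈ 1587986 · 8.2784909e-07 ≈ 1.31461.
Here α = 1, so p = 2/n is exactly at the triangle threshold p ~ 1/n. Asymptotically E[X] → c³/6 = 2³/6 = 4/3 ≈ 1.33333, a bounded constant. In this regime the triangle count is asymptotically Poisson(c³/6).

E[X] ≈ 1.31461; in regime p = Θ(1/n^{1}) E[X] stays bounded (at the triangle threshold p ~ 1/n).


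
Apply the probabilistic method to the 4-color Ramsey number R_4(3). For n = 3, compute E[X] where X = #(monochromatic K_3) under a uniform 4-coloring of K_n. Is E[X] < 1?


E[X] = C(3, 3) · 4^{1 − 3} = 1 · 4^{−2} = 1/16.
As a reduced fraction: E[X] = 1/16 ≈ 0.0625000.
Is E[X] < 1? YES.
Since E[X] < 1, there exists a 4-coloring of K_{3} with no monochromatic K_3; hence R_4(3) > 3.

E[X] = 1/16 ≈ 0.0625000; E[X] < 1, so R_4(3) > 3.


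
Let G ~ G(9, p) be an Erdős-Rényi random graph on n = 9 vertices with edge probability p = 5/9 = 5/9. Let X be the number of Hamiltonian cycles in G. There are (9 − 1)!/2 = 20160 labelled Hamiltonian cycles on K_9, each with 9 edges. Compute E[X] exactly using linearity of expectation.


K_9 has (9 − 1)!/2 = 20160 labelled Hamiltonian cycles.
For each such Hamiltonian cycle H, let X_H = 1 if all 9 edges of H are present in G. Then P[X_H = 1] = p^{9} = (5/9)^{9} = 1953125/387420489.
By linearity of expectation: E[X] = Σ_H E[X_H] = 20160 · p^{9} = 20160 · 1953125/387420489 = 4375000000/43046721.
Numerically: E[X] ≈ 101.63.

E[X] = 20160 · (5/9)^{9} = 4375000000/43046721 ≈ 101.63.


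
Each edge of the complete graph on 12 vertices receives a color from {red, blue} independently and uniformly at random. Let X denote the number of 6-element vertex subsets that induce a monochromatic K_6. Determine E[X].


Let X = Σ_S X_S over the C(12, 6) = 924 subsets S of size 6, where X_S = 1 if the K_6 on S is monochromatic.
For a fixed S, the K_6 on S has C(6, 2) = 15 edges. P[all 15 edges red] = (1/2)^15, and likewise for blue, so P[monochromatic] = 2·(1/2)^15 = 2^{1 − 15} = 1/16384.
By linearity of expectation: E[X] = C(12, 6) · 2^{1 − 15} = 924 · 1/16384 = 231/4096.
Numerically: E[X] ≈ 0.05640.

E[X] = C(12,6)·2^(1−C(6,2)) = 231/4096 ≈ 0.05640.


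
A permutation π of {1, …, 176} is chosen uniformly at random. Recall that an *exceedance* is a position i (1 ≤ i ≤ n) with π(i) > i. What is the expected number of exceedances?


Write X = Σ_{i=1}^{176} X_i, where X_i = 1_{π(i) > i}.
For each fixed i, π(i) is uniform over {1, …, 176} (marginal of a uniform permutation), so P[π(i) > i] = (n − i)/n. Summing: Σ_{i=1}^{176} (n − i)/n = (0 + 1 + … + 175)/176 = 176(176 − 1)/(2·176) = (176 − 1)/2.
Hence E[X] = Σ_{i=1}^{176} (176 − i)/176 = 175/2 ≈ 87.500000.

E[X] = 175/2 = 87.500000.


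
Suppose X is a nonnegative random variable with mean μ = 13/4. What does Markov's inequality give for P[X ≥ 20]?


μ = E[X] = 13/4, a = 20.
Markov: P[X ≥ 20] ≤ μ/a = (13/4)/20 = 13/80.
Numerically: ≈ 0.162500.
(Since a = 20 > μ = 3.250000, the bound 13/80 is < 1 and informative.)

P[X ≥ 20] ≤ 13/80 ≈ 0.162500.


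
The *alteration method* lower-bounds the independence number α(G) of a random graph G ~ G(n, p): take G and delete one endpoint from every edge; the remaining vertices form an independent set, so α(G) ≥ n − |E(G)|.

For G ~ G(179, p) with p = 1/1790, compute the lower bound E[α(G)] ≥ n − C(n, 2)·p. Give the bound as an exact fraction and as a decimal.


E[|E(G)|] = C(179, 2)·p = 15931 · (1/1790) = 89/10.
E[α(G)] ≥ n − E[|E(G)|] = 179 − 89/10 = 1701/10.
Numerically: ≈ 170.1000.
(This is only a lower bound; the true E[α(G)] may be larger.)

E[α(G)] ≥ 1701/10 ≈ 170.1000.


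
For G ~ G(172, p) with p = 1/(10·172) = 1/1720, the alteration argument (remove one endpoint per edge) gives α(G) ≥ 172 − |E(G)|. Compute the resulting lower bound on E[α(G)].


E[|E(G)|] = C(172, 2)·p = 14706 · (1/1720) = 171/20.
E[α(G)] ≥ n − E[|E(G)|] = 172 − 171/20 = 3269/20.
Numerically: ≈ 163.4500.
(This is only a lower bound; the true E[α(G)] may be larger.)

E[α(G)] ≥ 3269/20 ≈ 163.4500.


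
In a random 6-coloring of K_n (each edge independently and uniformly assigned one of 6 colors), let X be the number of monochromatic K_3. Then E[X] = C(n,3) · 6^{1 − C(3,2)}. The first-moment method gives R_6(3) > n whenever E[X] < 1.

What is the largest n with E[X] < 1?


We need C(n, 3) · 6^{1 − 3} < 1, i.e. C(n, 3) < 6^{3 − 1} = 36.
Check values of n near the boundary:
  n = 3: C(3, 3) = 1; 1 < 36? YES
  n = 4: C(4, 3) = 4; 4 < 36? YES
  n = 5: C(5, 3) = 10; 10 < 36? YES
  n = 6: C(6, 3) = 20; 20 < 36? YES
  n = 7: C(7, 3) = 35; 35 < 36? YES
  n = 8: C(8, 3) = 56; 56 < 36? NO
The largest n with C(n, 3) < 36 is n = 7 (where E[X] = 35/36 ≈ 0.972). Hence R_6(3) > 7, i.e. R_6(3) ≥ 8.

Largest n = 7; hence R_6(3) > 7.


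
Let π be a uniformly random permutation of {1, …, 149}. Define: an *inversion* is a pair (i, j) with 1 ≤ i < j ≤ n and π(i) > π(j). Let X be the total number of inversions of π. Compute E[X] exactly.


Write X = Σ X_I over the C(149, 2) = 11026 pairs i < j, with X_I the indicator of one inversion.
There are 11026 indicators.
For each fixed pair i < j, the values π(i) and π(j) are two distinct elements of {1, …, 149} in uniformly random order; by symmetry P[π(i) > π(j)] = 1/2.
By linearity: E[X] = 11026 · (1/2) = C(149, 2) · (1/2) = 11026/2 = 5513 ≈ 5513.000000.

E[X] = 5513 = 5513.000000.


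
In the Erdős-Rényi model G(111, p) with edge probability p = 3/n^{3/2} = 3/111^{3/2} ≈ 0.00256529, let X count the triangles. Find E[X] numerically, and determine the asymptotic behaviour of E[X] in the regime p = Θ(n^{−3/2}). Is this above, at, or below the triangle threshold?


Number of potential triangles: C(111, 3) = 221815.
Each occurs with probability p³ ≈ (0.00256529)³ ≈ 1.68814738e-08.
By linearity: E[X] = C(111, 3)·p³ ≈ 221815 · 1.68814738e-08 ≈ 0.003745.
Since α = 3/2 > 1, p = c/n^{3/2} = o(1/n) is below the triangle threshold p ~ 1/n. Asymptotically E[X] ~ (c³/6)·n^{3(1−α)} = (3³/6)·n^{-1.5} → 0, so by Markov's inequality G has no triangles w.h.p.

E[X] ≈ 0.003745; in regime p = Θ(1/n^{3/2}) E[X] tends to 0 (below the triangle threshold p ~ 1/n).


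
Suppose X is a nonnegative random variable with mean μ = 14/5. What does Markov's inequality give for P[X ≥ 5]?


μ = E[X] = 14/5, a = 5.
Markov: P[X ≥ 5] ≤ μ/a = (14/5)/5 = 14/25.
Numerically: ≈ 0.560000.
(Since a = 5 > μ = 2.800000, the bound 14/25 is < 1 and informative.)

P[X ≥ 5] ≤ 14/25 ≈ 0.560000.


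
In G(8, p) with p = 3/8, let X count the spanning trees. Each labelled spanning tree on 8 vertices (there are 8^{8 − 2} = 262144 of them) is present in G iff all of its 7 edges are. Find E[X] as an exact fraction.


K_8 has 8^{8 − 2} = 262144 labelled spanning trees.
For each such spanning tree H, let X_H = 1 if all 7 edges of H are present in G. Then P[X_H = 1] = p^{7} = (3/8)^{7} = 2187/2097152.
By linearity of expectation: E[X] = Σ_H E[X_H] = 262144 · p^{7} = 262144 · 2187/2097152 = 2187/8.
Numerically: E[X] ≈ 273.375.

E[X] = 262144 · (3/8)^{7} = 2187/8 ≈ 273.375.


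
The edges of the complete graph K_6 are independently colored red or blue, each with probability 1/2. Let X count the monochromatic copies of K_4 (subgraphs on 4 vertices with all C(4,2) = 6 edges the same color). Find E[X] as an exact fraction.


Let X = Σ_S X_S over the C(6, 4) = 15 subsets S of size 4, where X_S = 1 if the K_4 on S is monochromatic.
For a fixed S, the K_4 on S has C(4, 2) = 6 edges. P[all 6 edges red] = (1/2)^6, and likewise for blue, so P[monochromatic] = 2·(1/2)^6 = 2^{1 − 6} = 1/32.
By linearity: E[X] = C(6, 4) · 2^{1 − 6} = 15 · 1/32 = 15/32.
Numerically: E[X] ≈ 0.46875.

E[X] = C(6,4)·2^(1−C(4,2)) = 15/32 ≈ 0.46875.


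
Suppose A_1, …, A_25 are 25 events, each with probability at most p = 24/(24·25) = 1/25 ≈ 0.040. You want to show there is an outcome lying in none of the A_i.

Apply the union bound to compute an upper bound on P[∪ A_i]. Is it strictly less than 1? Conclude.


Union bound: P[∪_{i=1}^{25} A_i] ≤ Σ_i P[A_i] ≤ 25·p = 25·(1/25) = 1.
Numerically: 1 ≈ 1.000.
Is 1 < 1? NO.
Since the bound 1 is ≥ 1, the union bound is uninformative here; it does NOT by itself certify existence.

25·p = 1 ≈ 1.000; existence NOT certified by the union bound.


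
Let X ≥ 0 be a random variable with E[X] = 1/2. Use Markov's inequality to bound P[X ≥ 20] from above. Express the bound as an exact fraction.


μ = E[X] = 1/2, a = 20.
Markov: P[X ≥ 20] ≤ μ/a = (1/2)/20 = 1/40.
Numerically: ≈ 0.025000.
(Since a = 20 > μ = 0.500000, the bound 1/40 is < 1 and informative.)

P[X ≥ 20] ≤ 1/40 ≈ 0.025000.


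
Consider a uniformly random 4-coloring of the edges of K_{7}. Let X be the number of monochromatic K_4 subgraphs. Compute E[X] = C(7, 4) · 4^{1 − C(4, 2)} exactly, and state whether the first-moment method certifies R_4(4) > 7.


E[X] = C(7, 4) · 4^{1 − 6} = 35 · 4^{−5} = 35/1024.
As a reduced fraction: E[X] = 35/1024 ≈ 0.0342.
Is E[X] < 1? YES.
Since E[X] < 1, there exists a 4-coloring of K_{7} with no monochromatic K_4; hence R_4(4) > 7.

E[X] = 35/1024 ≈ 0.0342; E[X] < 1, so R_4(4) > 7.


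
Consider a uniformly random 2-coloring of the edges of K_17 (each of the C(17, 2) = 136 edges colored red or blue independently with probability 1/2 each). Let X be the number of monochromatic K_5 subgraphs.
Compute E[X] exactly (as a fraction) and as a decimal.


Let X = Σ_S X_S over the C(17, 5) = 6188 subsets S of size 5, where X_S = 1 if the K_5 on S is monochromatic.
For a fixed S, the K_5 on S has C(5, 2) = 10 edges. P[all 10 edges red] = (1/2)^10, and likewise for blue, so P[monochromatic] = 2·(1/2)^10 = 2^{1 − 10} = 1/512.
Summing: E[X] = C(17, 5) · 2^{1 − 10} = 6188 · 1/512 = 1547/128.
Numerically: E[X] ≈ 12.085938.

E[X] = C(17,5)·2^(1−C(5,2)) = 1547/128 ≈ 12.085938.


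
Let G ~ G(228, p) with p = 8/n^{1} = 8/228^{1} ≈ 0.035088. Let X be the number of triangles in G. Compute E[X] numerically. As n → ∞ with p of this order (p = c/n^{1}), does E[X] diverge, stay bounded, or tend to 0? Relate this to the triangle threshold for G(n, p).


Number of potential triangles: C(228, 3) = 1949476.
Each occurs with probability p³ ≈ (0.035088)³ ≈ 4.3198177e-05.
By linearity: E[X] = C(228, 3)·p³ ≈ 1949476 · 4.3198177e-05 ≈ 84.21381.
Here α = 1, so p = 8/n is exactly at the triangle threshold p ~ 1/n. Asymptotically E[X] → c³/6 = 8³/6 = 256/3 ≈ 85.33333, a bounded constant. In this regime the triangle count is asymptotically Poisson(c³/6).

E[X] ≈ 84.21381; in regime p = Θ(1/n^{1}) E[X] stays bounded (at the triangle threshold p ~ 1/n).


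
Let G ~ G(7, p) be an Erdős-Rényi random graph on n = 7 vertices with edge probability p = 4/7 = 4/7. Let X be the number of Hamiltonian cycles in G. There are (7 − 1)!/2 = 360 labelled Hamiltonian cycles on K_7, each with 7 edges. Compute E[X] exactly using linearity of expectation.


K_7 has (7 − 1)!/2 = 360 labelled Hamiltonian cycles.
For each such Hamiltonian cycle H, let X_H = 1 if all 7 edges of H are present in G. Then P[X_H = 1] = p^{7} = (4/7)^{7} = 16384/823543.
Summing the indicators: E[X] = Σ_H E[X_H] = 360 · p^{7} = 360 · 16384/823543 = 5898240/823543.
Numerically: E[X] ≈ 7.162.

E[X] = 360 · (4/7)^{7} = 5898240/823543 ≈ 7.162.


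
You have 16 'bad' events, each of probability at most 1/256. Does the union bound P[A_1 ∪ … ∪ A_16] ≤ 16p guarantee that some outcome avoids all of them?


Union bound: P[∪_{i=1}^{16} A_i] ≤ Σ_i P[A_i] ≤ 16·p = 16·(1/256) = 1/16.
Numerically: 1/16 ≈ 0.062.
Is 1/16 < 1? YES.
Since P[∪ A_i] ≤ 1/16 < 1, the complement has P[∩ A_i^c] ≥ 1 − 1/16 = 15/16 > 0, so some outcome avoids every A_i.

16·p = 1/16 ≈ 0.062; existence CERTIFIED by the union bound.
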